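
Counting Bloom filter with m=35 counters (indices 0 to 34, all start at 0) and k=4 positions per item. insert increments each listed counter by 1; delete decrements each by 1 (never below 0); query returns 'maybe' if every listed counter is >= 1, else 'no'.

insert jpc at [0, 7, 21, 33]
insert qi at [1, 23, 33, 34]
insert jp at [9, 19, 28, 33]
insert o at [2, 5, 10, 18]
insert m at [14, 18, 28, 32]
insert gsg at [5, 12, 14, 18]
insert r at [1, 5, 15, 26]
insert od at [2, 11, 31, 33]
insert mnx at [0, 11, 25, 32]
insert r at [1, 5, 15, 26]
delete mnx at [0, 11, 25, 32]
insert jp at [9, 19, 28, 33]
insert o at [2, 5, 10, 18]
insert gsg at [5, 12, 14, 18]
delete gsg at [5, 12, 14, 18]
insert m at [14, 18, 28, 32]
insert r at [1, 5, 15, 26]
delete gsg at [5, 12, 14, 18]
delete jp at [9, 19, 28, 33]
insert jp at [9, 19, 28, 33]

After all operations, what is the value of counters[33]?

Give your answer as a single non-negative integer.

Step 1: insert jpc at [0, 7, 21, 33] -> counters=[1,0,0,0,0,0,0,1,0,0,0,0,0,0,0,0,0,0,0,0,0,1,0,0,0,0,0,0,0,0,0,0,0,1,0]
Step 2: insert qi at [1, 23, 33, 34] -> counters=[1,1,0,0,0,0,0,1,0,0,0,0,0,0,0,0,0,0,0,0,0,1,0,1,0,0,0,0,0,0,0,0,0,2,1]
Step 3: insert jp at [9, 19, 28, 33] -> counters=[1,1,0,0,0,0,0,1,0,1,0,0,0,0,0,0,0,0,0,1,0,1,0,1,0,0,0,0,1,0,0,0,0,3,1]
Step 4: insert o at [2, 5, 10, 18] -> counters=[1,1,1,0,0,1,0,1,0,1,1,0,0,0,0,0,0,0,1,1,0,1,0,1,0,0,0,0,1,0,0,0,0,3,1]
Step 5: insert m at [14, 18, 28, 32] -> counters=[1,1,1,0,0,1,0,1,0,1,1,0,0,0,1,0,0,0,2,1,0,1,0,1,0,0,0,0,2,0,0,0,1,3,1]
Step 6: insert gsg at [5, 12, 14, 18] -> counters=[1,1,1,0,0,2,0,1,0,1,1,0,1,0,2,0,0,0,3,1,0,1,0,1,0,0,0,0,2,0,0,0,1,3,1]
Step 7: insert r at [1, 5, 15, 26] -> counters=[1,2,1,0,0,3,0,1,0,1,1,0,1,0,2,1,0,0,3,1,0,1,0,1,0,0,1,0,2,0,0,0,1,3,1]
Step 8: insert od at [2, 11, 31, 33] -> counters=[1,2,2,0,0,3,0,1,0,1,1,1,1,0,2,1,0,0,3,1,0,1,0,1,0,0,1,0,2,0,0,1,1,4,1]
Step 9: insert mnx at [0, 11, 25, 32] -> counters=[2,2,2,0,0,3,0,1,0,1,1,2,1,0,2,1,0,0,3,1,0,1,0,1,0,1,1,0,2,0,0,1,2,4,1]
Step 10: insert r at [1, 5, 15, 26] -> counters=[2,3,2,0,0,4,0,1,0,1,1,2,1,0,2,2,0,0,3,1,0,1,0,1,0,1,2,0,2,0,0,1,2,4,1]
Step 11: delete mnx at [0, 11, 25, 32] -> counters=[1,3,2,0,0,4,0,1,0,1,1,1,1,0,2,2,0,0,3,1,0,1,0,1,0,0,2,0,2,0,0,1,1,4,1]
Step 12: insert jp at [9, 19, 28, 33] -> counters=[1,3,2,0,0,4,0,1,0,2,1,1,1,0,2,2,0,0,3,2,0,1,0,1,0,0,2,0,3,0,0,1,1,5,1]
Step 13: insert o at [2, 5, 10, 18] -> counters=[1,3,3,0,0,5,0,1,0,2,2,1,1,0,2,2,0,0,4,2,0,1,0,1,0,0,2,0,3,0,0,1,1,5,1]
Step 14: insert gsg at [5, 12, 14, 18] -> counters=[1,3,3,0,0,6,0,1,0,2,2,1,2,0,3,2,0,0,5,2,0,1,0,1,0,0,2,0,3,0,0,1,1,5,1]
Step 15: delete gsg at [5, 12, 14, 18] -> counters=[1,3,3,0,0,5,0,1,0,2,2,1,1,0,2,2,0,0,4,2,0,1,0,1,0,0,2,0,3,0,0,1,1,5,1]
Step 16: insert m at [14, 18, 28, 32] -> counters=[1,3,3,0,0,5,0,1,0,2,2,1,1,0,3,2,0,0,5,2,0,1,0,1,0,0,2,0,4,0,0,1,2,5,1]
Step 17: insert r at [1, 5, 15, 26] -> counters=[1,4,3,0,0,6,0,1,0,2,2,1,1,0,3,3,0,0,5,2,0,1,0,1,0,0,3,0,4,0,0,1,2,5,1]
Step 18: delete gsg at [5, 12, 14, 18] -> counters=[1,4,3,0,0,5,0,1,0,2,2,1,0,0,2,3,0,0,4,2,0,1,0,1,0,0,3,0,4,0,0,1,2,5,1]
Step 19: delete jp at [9, 19, 28, 33] -> counters=[1,4,3,0,0,5,0,1,0,1,2,1,0,0,2,3,0,0,4,1,0,1,0,1,0,0,3,0,3,0,0,1,2,4,1]
Step 20: insert jp at [9, 19, 28, 33] -> counters=[1,4,3,0,0,5,0,1,0,2,2,1,0,0,2,3,0,0,4,2,0,1,0,1,0,0,3,0,4,0,0,1,2,5,1]
Final counters=[1,4,3,0,0,5,0,1,0,2,2,1,0,0,2,3,0,0,4,2,0,1,0,1,0,0,3,0,4,0,0,1,2,5,1] -> counters[33]=5

Answer: 5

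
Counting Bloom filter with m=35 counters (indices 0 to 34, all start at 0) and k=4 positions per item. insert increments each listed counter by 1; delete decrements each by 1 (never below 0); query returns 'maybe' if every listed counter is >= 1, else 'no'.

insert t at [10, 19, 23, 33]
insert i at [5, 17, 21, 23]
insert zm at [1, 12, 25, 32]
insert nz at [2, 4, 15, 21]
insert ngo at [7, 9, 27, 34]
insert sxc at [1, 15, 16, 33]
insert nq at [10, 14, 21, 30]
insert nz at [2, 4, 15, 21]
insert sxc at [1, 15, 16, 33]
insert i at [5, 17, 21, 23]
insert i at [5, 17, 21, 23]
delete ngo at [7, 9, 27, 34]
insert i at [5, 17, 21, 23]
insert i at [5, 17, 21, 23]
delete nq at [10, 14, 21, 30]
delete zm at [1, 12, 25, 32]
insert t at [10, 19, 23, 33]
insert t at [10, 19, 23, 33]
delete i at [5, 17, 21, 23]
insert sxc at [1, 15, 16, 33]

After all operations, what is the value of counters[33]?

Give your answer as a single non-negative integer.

Answer: 6

Derivation:
Step 1: insert t at [10, 19, 23, 33] -> counters=[0,0,0,0,0,0,0,0,0,0,1,0,0,0,0,0,0,0,0,1,0,0,0,1,0,0,0,0,0,0,0,0,0,1,0]
Step 2: insert i at [5, 17, 21, 23] -> counters=[0,0,0,0,0,1,0,0,0,0,1,0,0,0,0,0,0,1,0,1,0,1,0,2,0,0,0,0,0,0,0,0,0,1,0]
Step 3: insert zm at [1, 12, 25, 32] -> counters=[0,1,0,0,0,1,0,0,0,0,1,0,1,0,0,0,0,1,0,1,0,1,0,2,0,1,0,0,0,0,0,0,1,1,0]
Step 4: insert nz at [2, 4, 15, 21] -> counters=[0,1,1,0,1,1,0,0,0,0,1,0,1,0,0,1,0,1,0,1,0,2,0,2,0,1,0,0,0,0,0,0,1,1,0]
Step 5: insert ngo at [7, 9, 27, 34] -> counters=[0,1,1,0,1,1,0,1,0,1,1,0,1,0,0,1,0,1,0,1,0,2,0,2,0,1,0,1,0,0,0,0,1,1,1]
Step 6: insert sxc at [1, 15, 16, 33] -> counters=[0,2,1,0,1,1,0,1,0,1,1,0,1,0,0,2,1,1,0,1,0,2,0,2,0,1,0,1,0,0,0,0,1,2,1]
Step 7: insert nq at [10, 14, 21, 30] -> counters=[0,2,1,0,1,1,0,1,0,1,2,0,1,0,1,2,1,1,0,1,0,3,0,2,0,1,0,1,0,0,1,0,1,2,1]
Step 8: insert nz at [2, 4, 15, 21] -> counters=[0,2,2,0,2,1,0,1,0,1,2,0,1,0,1,3,1,1,0,1,0,4,0,2,0,1,0,1,0,0,1,0,1,2,1]
Step 9: insert sxc at [1, 15, 16, 33] -> counters=[0,3,2,0,2,1,0,1,0,1,2,0,1,0,1,4,2,1,0,1,0,4,0,2,0,1,0,1,0,0,1,0,1,3,1]
Step 10: insert i at [5, 17, 21, 23] -> counters=[0,3,2,0,2,2,0,1,0,1,2,0,1,0,1,4,2,2,0,1,0,5,0,3,0,1,0,1,0,0,1,0,1,3,1]
Step 11: insert i at [5, 17, 21, 23] -> counters=[0,3,2,0,2,3,0,1,0,1,2,0,1,0,1,4,2,3,0,1,0,6,0,4,0,1,0,1,0,0,1,0,1,3,1]
Step 12: delete ngo at [7, 9, 27, 34] -> counters=[0,3,2,0,2,3,0,0,0,0,2,0,1,0,1,4,2,3,0,1,0,6,0,4,0,1,0,0,0,0,1,0,1,3,0]
Step 13: insert i at [5, 17, 21, 23] -> counters=[0,3,2,0,2,4,0,0,0,0,2,0,1,0,1,4,2,4,0,1,0,7,0,5,0,1,0,0,0,0,1,0,1,3,0]
Step 14: insert i at [5, 17, 21, 23] -> counters=[0,3,2,0,2,5,0,0,0,0,2,0,1,0,1,4,2,5,0,1,0,8,0,6,0,1,0,0,0,0,1,0,1,3,0]
Step 15: delete nq at [10, 14, 21, 30] -> counters=[0,3,2,0,2,5,0,0,0,0,1,0,1,0,0,4,2,5,0,1,0,7,0,6,0,1,0,0,0,0,0,0,1,3,0]
Step 16: delete zm at [1, 12, 25, 32] -> counters=[0,2,2,0,2,5,0,0,0,0,1,0,0,0,0,4,2,5,0,1,0,7,0,6,0,0,0,0,0,0,0,0,0,3,0]
Step 17: insert t at [10, 19, 23, 33] -> counters=[0,2,2,0,2,5,0,0,0,0,2,0,0,0,0,4,2,5,0,2,0,7,0,7,0,0,0,0,0,0,0,0,0,4,0]
Step 18: insert t at [10, 19, 23, 33] -> counters=[0,2,2,0,2,5,0,0,0,0,3,0,0,0,0,4,2,5,0,3,0,7,0,8,0,0,0,0,0,0,0,0,0,5,0]
Step 19: delete i at [5, 17, 21, 23] -> counters=[0,2,2,0,2,4,0,0,0,0,3,0,0,0,0,4,2,4,0,3,0,6,0,7,0,0,0,0,0,0,0,0,0,5,0]
Step 20: insert sxc at [1, 15, 16, 33] -> counters=[0,3,2,0,2,4,0,0,0,0,3,0,0,0,0,5,3,4,0,3,0,6,0,7,0,0,0,0,0,0,0,0,0,6,0]
Final counters=[0,3,2,0,2,4,0,0,0,0,3,0,0,0,0,5,3,4,0,3,0,6,0,7,0,0,0,0,0,0,0,0,0,6,0] -> counters[33]=6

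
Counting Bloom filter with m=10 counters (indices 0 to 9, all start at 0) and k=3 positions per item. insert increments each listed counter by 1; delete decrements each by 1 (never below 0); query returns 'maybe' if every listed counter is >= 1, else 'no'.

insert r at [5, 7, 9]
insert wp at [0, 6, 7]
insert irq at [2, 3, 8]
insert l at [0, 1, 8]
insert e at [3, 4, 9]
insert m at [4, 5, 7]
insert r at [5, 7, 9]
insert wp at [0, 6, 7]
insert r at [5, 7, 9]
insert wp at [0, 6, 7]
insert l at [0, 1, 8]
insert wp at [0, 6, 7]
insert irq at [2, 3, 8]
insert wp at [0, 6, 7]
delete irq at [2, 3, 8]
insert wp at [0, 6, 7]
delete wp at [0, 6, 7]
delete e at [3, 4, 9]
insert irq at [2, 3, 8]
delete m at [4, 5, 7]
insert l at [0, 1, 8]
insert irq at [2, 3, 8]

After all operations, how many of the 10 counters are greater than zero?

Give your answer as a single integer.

Step 1: insert r at [5, 7, 9] -> counters=[0,0,0,0,0,1,0,1,0,1]
Step 2: insert wp at [0, 6, 7] -> counters=[1,0,0,0,0,1,1,2,0,1]
Step 3: insert irq at [2, 3, 8] -> counters=[1,0,1,1,0,1,1,2,1,1]
Step 4: insert l at [0, 1, 8] -> counters=[2,1,1,1,0,1,1,2,2,1]
Step 5: insert e at [3, 4, 9] -> counters=[2,1,1,2,1,1,1,2,2,2]
Step 6: insert m at [4, 5, 7] -> counters=[2,1,1,2,2,2,1,3,2,2]
Step 7: insert r at [5, 7, 9] -> counters=[2,1,1,2,2,3,1,4,2,3]
Step 8: insert wp at [0, 6, 7] -> counters=[3,1,1,2,2,3,2,5,2,3]
Step 9: insert r at [5, 7, 9] -> counters=[3,1,1,2,2,4,2,6,2,4]
Step 10: insert wp at [0, 6, 7] -> counters=[4,1,1,2,2,4,3,7,2,4]
Step 11: insert l at [0, 1, 8] -> counters=[5,2,1,2,2,4,3,7,3,4]
Step 12: insert wp at [0, 6, 7] -> counters=[6,2,1,2,2,4,4,8,3,4]
Step 13: insert irq at [2, 3, 8] -> counters=[6,2,2,3,2,4,4,8,4,4]
Step 14: insert wp at [0, 6, 7] -> counters=[7,2,2,3,2,4,5,9,4,4]
Step 15: delete irq at [2, 3, 8] -> counters=[7,2,1,2,2,4,5,9,3,4]
Step 16: insert wp at [0, 6, 7] -> counters=[8,2,1,2,2,4,6,10,3,4]
Step 17: delete wp at [0, 6, 7] -> counters=[7,2,1,2,2,4,5,9,3,4]
Step 18: delete e at [3, 4, 9] -> counters=[7,2,1,1,1,4,5,9,3,3]
Step 19: insert irq at [2, 3, 8] -> counters=[7,2,2,2,1,4,5,9,4,3]
Step 20: delete m at [4, 5, 7] -> counters=[7,2,2,2,0,3,5,8,4,3]
Step 21: insert l at [0, 1, 8] -> counters=[8,3,2,2,0,3,5,8,5,3]
Step 22: insert irq at [2, 3, 8] -> counters=[8,3,3,3,0,3,5,8,6,3]
Final counters=[8,3,3,3,0,3,5,8,6,3] -> 9 nonzero

Answer: 9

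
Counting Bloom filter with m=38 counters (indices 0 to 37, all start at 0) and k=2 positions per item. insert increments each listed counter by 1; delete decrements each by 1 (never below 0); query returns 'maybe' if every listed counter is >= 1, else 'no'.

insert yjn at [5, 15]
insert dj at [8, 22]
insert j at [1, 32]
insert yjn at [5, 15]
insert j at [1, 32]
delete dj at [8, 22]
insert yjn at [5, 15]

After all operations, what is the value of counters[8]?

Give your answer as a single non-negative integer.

Step 1: insert yjn at [5, 15] -> counters=[0,0,0,0,0,1,0,0,0,0,0,0,0,0,0,1,0,0,0,0,0,0,0,0,0,0,0,0,0,0,0,0,0,0,0,0,0,0]
Step 2: insert dj at [8, 22] -> counters=[0,0,0,0,0,1,0,0,1,0,0,0,0,0,0,1,0,0,0,0,0,0,1,0,0,0,0,0,0,0,0,0,0,0,0,0,0,0]
Step 3: insert j at [1, 32] -> counters=[0,1,0,0,0,1,0,0,1,0,0,0,0,0,0,1,0,0,0,0,0,0,1,0,0,0,0,0,0,0,0,0,1,0,0,0,0,0]
Step 4: insert yjn at [5, 15] -> counters=[0,1,0,0,0,2,0,0,1,0,0,0,0,0,0,2,0,0,0,0,0,0,1,0,0,0,0,0,0,0,0,0,1,0,0,0,0,0]
Step 5: insert j at [1, 32] -> counters=[0,2,0,0,0,2,0,0,1,0,0,0,0,0,0,2,0,0,0,0,0,0,1,0,0,0,0,0,0,0,0,0,2,0,0,0,0,0]
Step 6: delete dj at [8, 22] -> counters=[0,2,0,0,0,2,0,0,0,0,0,0,0,0,0,2,0,0,0,0,0,0,0,0,0,0,0,0,0,0,0,0,2,0,0,0,0,0]
Step 7: insert yjn at [5, 15] -> counters=[0,2,0,0,0,3,0,0,0,0,0,0,0,0,0,3,0,0,0,0,0,0,0,0,0,0,0,0,0,0,0,0,2,0,0,0,0,0]
Final counters=[0,2,0,0,0,3,0,0,0,0,0,0,0,0,0,3,0,0,0,0,0,0,0,0,0,0,0,0,0,0,0,0,2,0,0,0,0,0] -> counters[8]=0

Answer: 0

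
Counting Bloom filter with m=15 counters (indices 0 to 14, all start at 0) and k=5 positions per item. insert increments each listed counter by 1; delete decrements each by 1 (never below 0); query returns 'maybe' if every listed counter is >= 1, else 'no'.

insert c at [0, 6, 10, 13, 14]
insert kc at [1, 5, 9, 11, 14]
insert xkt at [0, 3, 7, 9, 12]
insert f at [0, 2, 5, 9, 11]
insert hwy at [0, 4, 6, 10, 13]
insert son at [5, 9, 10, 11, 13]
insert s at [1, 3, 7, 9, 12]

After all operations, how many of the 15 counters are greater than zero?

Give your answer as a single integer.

Step 1: insert c at [0, 6, 10, 13, 14] -> counters=[1,0,0,0,0,0,1,0,0,0,1,0,0,1,1]
Step 2: insert kc at [1, 5, 9, 11, 14] -> counters=[1,1,0,0,0,1,1,0,0,1,1,1,0,1,2]
Step 3: insert xkt at [0, 3, 7, 9, 12] -> counters=[2,1,0,1,0,1,1,1,0,2,1,1,1,1,2]
Step 4: insert f at [0, 2, 5, 9, 11] -> counters=[3,1,1,1,0,2,1,1,0,3,1,2,1,1,2]
Step 5: insert hwy at [0, 4, 6, 10, 13] -> counters=[4,1,1,1,1,2,2,1,0,3,2,2,1,2,2]
Step 6: insert son at [5, 9, 10, 11, 13] -> counters=[4,1,1,1,1,3,2,1,0,4,3,3,1,3,2]
Step 7: insert s at [1, 3, 7, 9, 12] -> counters=[4,2,1,2,1,3,2,2,0,5,3,3,2,3,2]
Final counters=[4,2,1,2,1,3,2,2,0,5,3,3,2,3,2] -> 14 nonzero

Answer: 14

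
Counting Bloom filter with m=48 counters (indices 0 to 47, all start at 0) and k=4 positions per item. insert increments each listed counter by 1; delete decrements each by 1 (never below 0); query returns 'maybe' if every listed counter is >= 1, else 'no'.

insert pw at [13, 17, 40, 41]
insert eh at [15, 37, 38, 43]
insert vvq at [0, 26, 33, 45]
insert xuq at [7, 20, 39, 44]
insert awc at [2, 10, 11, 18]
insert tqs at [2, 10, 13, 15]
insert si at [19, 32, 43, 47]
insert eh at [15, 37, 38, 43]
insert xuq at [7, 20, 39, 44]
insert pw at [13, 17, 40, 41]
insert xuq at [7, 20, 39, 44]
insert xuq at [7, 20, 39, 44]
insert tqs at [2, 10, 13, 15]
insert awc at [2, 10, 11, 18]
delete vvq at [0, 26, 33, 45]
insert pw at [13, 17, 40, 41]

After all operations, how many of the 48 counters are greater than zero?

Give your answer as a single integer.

Step 1: insert pw at [13, 17, 40, 41] -> counters=[0,0,0,0,0,0,0,0,0,0,0,0,0,1,0,0,0,1,0,0,0,0,0,0,0,0,0,0,0,0,0,0,0,0,0,0,0,0,0,0,1,1,0,0,0,0,0,0]
Step 2: insert eh at [15, 37, 38, 43] -> counters=[0,0,0,0,0,0,0,0,0,0,0,0,0,1,0,1,0,1,0,0,0,0,0,0,0,0,0,0,0,0,0,0,0,0,0,0,0,1,1,0,1,1,0,1,0,0,0,0]
Step 3: insert vvq at [0, 26, 33, 45] -> counters=[1,0,0,0,0,0,0,0,0,0,0,0,0,1,0,1,0,1,0,0,0,0,0,0,0,0,1,0,0,0,0,0,0,1,0,0,0,1,1,0,1,1,0,1,0,1,0,0]
Step 4: insert xuq at [7, 20, 39, 44] -> counters=[1,0,0,0,0,0,0,1,0,0,0,0,0,1,0,1,0,1,0,0,1,0,0,0,0,0,1,0,0,0,0,0,0,1,0,0,0,1,1,1,1,1,0,1,1,1,0,0]
Step 5: insert awc at [2, 10, 11, 18] -> counters=[1,0,1,0,0,0,0,1,0,0,1,1,0,1,0,1,0,1,1,0,1,0,0,0,0,0,1,0,0,0,0,0,0,1,0,0,0,1,1,1,1,1,0,1,1,1,0,0]
Step 6: insert tqs at [2, 10, 13, 15] -> counters=[1,0,2,0,0,0,0,1,0,0,2,1,0,2,0,2,0,1,1,0,1,0,0,0,0,0,1,0,0,0,0,0,0,1,0,0,0,1,1,1,1,1,0,1,1,1,0,0]
Step 7: insert si at [19, 32, 43, 47] -> counters=[1,0,2,0,0,0,0,1,0,0,2,1,0,2,0,2,0,1,1,1,1,0,0,0,0,0,1,0,0,0,0,0,1,1,0,0,0,1,1,1,1,1,0,2,1,1,0,1]
Step 8: insert eh at [15, 37, 38, 43] -> counters=[1,0,2,0,0,0,0,1,0,0,2,1,0,2,0,3,0,1,1,1,1,0,0,0,0,0,1,0,0,0,0,0,1,1,0,0,0,2,2,1,1,1,0,3,1,1,0,1]
Step 9: insert xuq at [7, 20, 39, 44] -> counters=[1,0,2,0,0,0,0,2,0,0,2,1,0,2,0,3,0,1,1,1,2,0,0,0,0,0,1,0,0,0,0,0,1,1,0,0,0,2,2,2,1,1,0,3,2,1,0,1]
Step 10: insert pw at [13, 17, 40, 41] -> counters=[1,0,2,0,0,0,0,2,0,0,2,1,0,3,0,3,0,2,1,1,2,0,0,0,0,0,1,0,0,0,0,0,1,1,0,0,0,2,2,2,2,2,0,3,2,1,0,1]
Step 11: insert xuq at [7, 20, 39, 44] -> counters=[1,0,2,0,0,0,0,3,0,0,2,1,0,3,0,3,0,2,1,1,3,0,0,0,0,0,1,0,0,0,0,0,1,1,0,0,0,2,2,3,2,2,0,3,3,1,0,1]
Step 12: insert xuq at [7, 20, 39, 44] -> counters=[1,0,2,0,0,0,0,4,0,0,2,1,0,3,0,3,0,2,1,1,4,0,0,0,0,0,1,0,0,0,0,0,1,1,0,0,0,2,2,4,2,2,0,3,4,1,0,1]
Step 13: insert tqs at [2, 10, 13, 15] -> counters=[1,0,3,0,0,0,0,4,0,0,3,1,0,4,0,4,0,2,1,1,4,0,0,0,0,0,1,0,0,0,0,0,1,1,0,0,0,2,2,4,2,2,0,3,4,1,0,1]
Step 14: insert awc at [2, 10, 11, 18] -> counters=[1,0,4,0,0,0,0,4,0,0,4,2,0,4,0,4,0,2,2,1,4,0,0,0,0,0,1,0,0,0,0,0,1,1,0,0,0,2,2,4,2,2,0,3,4,1,0,1]
Step 15: delete vvq at [0, 26, 33, 45] -> counters=[0,0,4,0,0,0,0,4,0,0,4,2,0,4,0,4,0,2,2,1,4,0,0,0,0,0,0,0,0,0,0,0,1,0,0,0,0,2,2,4,2,2,0,3,4,0,0,1]
Step 16: insert pw at [13, 17, 40, 41] -> counters=[0,0,4,0,0,0,0,4,0,0,4,2,0,5,0,4,0,3,2,1,4,0,0,0,0,0,0,0,0,0,0,0,1,0,0,0,0,2,2,4,3,3,0,3,4,0,0,1]
Final counters=[0,0,4,0,0,0,0,4,0,0,4,2,0,5,0,4,0,3,2,1,4,0,0,0,0,0,0,0,0,0,0,0,1,0,0,0,0,2,2,4,3,3,0,3,4,0,0,1] -> 19 nonzero

Answer: 19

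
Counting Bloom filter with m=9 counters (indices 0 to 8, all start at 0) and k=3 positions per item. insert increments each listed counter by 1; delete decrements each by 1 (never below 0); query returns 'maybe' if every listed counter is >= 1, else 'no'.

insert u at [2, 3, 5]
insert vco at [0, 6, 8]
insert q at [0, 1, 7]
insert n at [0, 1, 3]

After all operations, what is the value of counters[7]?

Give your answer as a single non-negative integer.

Answer: 1

Derivation:
Step 1: insert u at [2, 3, 5] -> counters=[0,0,1,1,0,1,0,0,0]
Step 2: insert vco at [0, 6, 8] -> counters=[1,0,1,1,0,1,1,0,1]
Step 3: insert q at [0, 1, 7] -> counters=[2,1,1,1,0,1,1,1,1]
Step 4: insert n at [0, 1, 3] -> counters=[3,2,1,2,0,1,1,1,1]
Final counters=[3,2,1,2,0,1,1,1,1] -> counters[7]=1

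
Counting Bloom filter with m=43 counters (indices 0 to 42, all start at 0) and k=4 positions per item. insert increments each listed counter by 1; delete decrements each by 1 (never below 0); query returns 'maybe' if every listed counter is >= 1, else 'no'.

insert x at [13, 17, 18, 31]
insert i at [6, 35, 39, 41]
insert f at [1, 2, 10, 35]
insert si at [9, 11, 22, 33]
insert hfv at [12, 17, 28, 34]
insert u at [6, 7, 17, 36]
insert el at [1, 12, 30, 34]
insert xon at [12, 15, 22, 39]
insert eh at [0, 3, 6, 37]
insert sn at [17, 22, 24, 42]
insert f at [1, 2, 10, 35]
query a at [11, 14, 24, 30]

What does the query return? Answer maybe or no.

Step 1: insert x at [13, 17, 18, 31] -> counters=[0,0,0,0,0,0,0,0,0,0,0,0,0,1,0,0,0,1,1,0,0,0,0,0,0,0,0,0,0,0,0,1,0,0,0,0,0,0,0,0,0,0,0]
Step 2: insert i at [6, 35, 39, 41] -> counters=[0,0,0,0,0,0,1,0,0,0,0,0,0,1,0,0,0,1,1,0,0,0,0,0,0,0,0,0,0,0,0,1,0,0,0,1,0,0,0,1,0,1,0]
Step 3: insert f at [1, 2, 10, 35] -> counters=[0,1,1,0,0,0,1,0,0,0,1,0,0,1,0,0,0,1,1,0,0,0,0,0,0,0,0,0,0,0,0,1,0,0,0,2,0,0,0,1,0,1,0]
Step 4: insert si at [9, 11, 22, 33] -> counters=[0,1,1,0,0,0,1,0,0,1,1,1,0,1,0,0,0,1,1,0,0,0,1,0,0,0,0,0,0,0,0,1,0,1,0,2,0,0,0,1,0,1,0]
Step 5: insert hfv at [12, 17, 28, 34] -> counters=[0,1,1,0,0,0,1,0,0,1,1,1,1,1,0,0,0,2,1,0,0,0,1,0,0,0,0,0,1,0,0,1,0,1,1,2,0,0,0,1,0,1,0]
Step 6: insert u at [6, 7, 17, 36] -> counters=[0,1,1,0,0,0,2,1,0,1,1,1,1,1,0,0,0,3,1,0,0,0,1,0,0,0,0,0,1,0,0,1,0,1,1,2,1,0,0,1,0,1,0]
Step 7: insert el at [1, 12, 30, 34] -> counters=[0,2,1,0,0,0,2,1,0,1,1,1,2,1,0,0,0,3,1,0,0,0,1,0,0,0,0,0,1,0,1,1,0,1,2,2,1,0,0,1,0,1,0]
Step 8: insert xon at [12, 15, 22, 39] -> counters=[0,2,1,0,0,0,2,1,0,1,1,1,3,1,0,1,0,3,1,0,0,0,2,0,0,0,0,0,1,0,1,1,0,1,2,2,1,0,0,2,0,1,0]
Step 9: insert eh at [0, 3, 6, 37] -> counters=[1,2,1,1,0,0,3,1,0,1,1,1,3,1,0,1,0,3,1,0,0,0,2,0,0,0,0,0,1,0,1,1,0,1,2,2,1,1,0,2,0,1,0]
Step 10: insert sn at [17, 22, 24, 42] -> counters=[1,2,1,1,0,0,3,1,0,1,1,1,3,1,0,1,0,4,1,0,0,0,3,0,1,0,0,0,1,0,1,1,0,1,2,2,1,1,0,2,0,1,1]
Step 11: insert f at [1, 2, 10, 35] -> counters=[1,3,2,1,0,0,3,1,0,1,2,1,3,1,0,1,0,4,1,0,0,0,3,0,1,0,0,0,1,0,1,1,0,1,2,3,1,1,0,2,0,1,1]
Query a: check counters[11]=1 counters[14]=0 counters[24]=1 counters[30]=1 -> no

Answer: no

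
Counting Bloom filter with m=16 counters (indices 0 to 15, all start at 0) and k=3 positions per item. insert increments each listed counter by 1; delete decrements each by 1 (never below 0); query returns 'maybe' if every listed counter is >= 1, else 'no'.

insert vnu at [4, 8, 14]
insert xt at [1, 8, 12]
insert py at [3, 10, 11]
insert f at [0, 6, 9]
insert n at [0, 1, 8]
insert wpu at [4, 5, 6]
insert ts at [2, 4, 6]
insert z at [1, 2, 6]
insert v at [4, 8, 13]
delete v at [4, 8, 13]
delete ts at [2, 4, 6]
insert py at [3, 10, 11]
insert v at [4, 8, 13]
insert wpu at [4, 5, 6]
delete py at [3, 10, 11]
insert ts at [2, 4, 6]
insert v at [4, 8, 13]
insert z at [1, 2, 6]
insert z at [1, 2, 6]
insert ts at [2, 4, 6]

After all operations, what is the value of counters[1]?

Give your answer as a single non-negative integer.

Answer: 5

Derivation:
Step 1: insert vnu at [4, 8, 14] -> counters=[0,0,0,0,1,0,0,0,1,0,0,0,0,0,1,0]
Step 2: insert xt at [1, 8, 12] -> counters=[0,1,0,0,1,0,0,0,2,0,0,0,1,0,1,0]
Step 3: insert py at [3, 10, 11] -> counters=[0,1,0,1,1,0,0,0,2,0,1,1,1,0,1,0]
Step 4: insert f at [0, 6, 9] -> counters=[1,1,0,1,1,0,1,0,2,1,1,1,1,0,1,0]
Step 5: insert n at [0, 1, 8] -> counters=[2,2,0,1,1,0,1,0,3,1,1,1,1,0,1,0]
Step 6: insert wpu at [4, 5, 6] -> counters=[2,2,0,1,2,1,2,0,3,1,1,1,1,0,1,0]
Step 7: insert ts at [2, 4, 6] -> counters=[2,2,1,1,3,1,3,0,3,1,1,1,1,0,1,0]
Step 8: insert z at [1, 2, 6] -> counters=[2,3,2,1,3,1,4,0,3,1,1,1,1,0,1,0]
Step 9: insert v at [4, 8, 13] -> counters=[2,3,2,1,4,1,4,0,4,1,1,1,1,1,1,0]
Step 10: delete v at [4, 8, 13] -> counters=[2,3,2,1,3,1,4,0,3,1,1,1,1,0,1,0]
Step 11: delete ts at [2, 4, 6] -> counters=[2,3,1,1,2,1,3,0,3,1,1,1,1,0,1,0]
Step 12: insert py at [3, 10, 11] -> counters=[2,3,1,2,2,1,3,0,3,1,2,2,1,0,1,0]
Step 13: insert v at [4, 8, 13] -> counters=[2,3,1,2,3,1,3,0,4,1,2,2,1,1,1,0]
Step 14: insert wpu at [4, 5, 6] -> counters=[2,3,1,2,4,2,4,0,4,1,2,2,1,1,1,0]
Step 15: delete py at [3, 10, 11] -> counters=[2,3,1,1,4,2,4,0,4,1,1,1,1,1,1,0]
Step 16: insert ts at [2, 4, 6] -> counters=[2,3,2,1,5,2,5,0,4,1,1,1,1,1,1,0]
Step 17: insert v at [4, 8, 13] -> counters=[2,3,2,1,6,2,5,0,5,1,1,1,1,2,1,0]
Step 18: insert z at [1, 2, 6] -> counters=[2,4,3,1,6,2,6,0,5,1,1,1,1,2,1,0]
Step 19: insert z at [1, 2, 6] -> counters=[2,5,4,1,6,2,7,0,5,1,1,1,1,2,1,0]
Step 20: insert ts at [2, 4, 6] -> counters=[2,5,5,1,7,2,8,0,5,1,1,1,1,2,1,0]
Final counters=[2,5,5,1,7,2,8,0,5,1,1,1,1,2,1,0] -> counters[1]=5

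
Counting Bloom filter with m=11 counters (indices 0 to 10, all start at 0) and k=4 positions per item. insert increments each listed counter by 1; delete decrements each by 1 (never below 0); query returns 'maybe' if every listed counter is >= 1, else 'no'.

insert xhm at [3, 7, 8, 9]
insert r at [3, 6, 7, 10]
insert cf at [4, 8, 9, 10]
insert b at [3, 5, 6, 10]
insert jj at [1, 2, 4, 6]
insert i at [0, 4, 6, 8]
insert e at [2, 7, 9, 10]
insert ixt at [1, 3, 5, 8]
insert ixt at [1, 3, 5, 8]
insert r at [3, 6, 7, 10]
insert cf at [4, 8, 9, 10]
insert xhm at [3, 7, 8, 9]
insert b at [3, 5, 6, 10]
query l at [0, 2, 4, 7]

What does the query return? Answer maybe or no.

Answer: maybe

Derivation:
Step 1: insert xhm at [3, 7, 8, 9] -> counters=[0,0,0,1,0,0,0,1,1,1,0]
Step 2: insert r at [3, 6, 7, 10] -> counters=[0,0,0,2,0,0,1,2,1,1,1]
Step 3: insert cf at [4, 8, 9, 10] -> counters=[0,0,0,2,1,0,1,2,2,2,2]
Step 4: insert b at [3, 5, 6, 10] -> counters=[0,0,0,3,1,1,2,2,2,2,3]
Step 5: insert jj at [1, 2, 4, 6] -> counters=[0,1,1,3,2,1,3,2,2,2,3]
Step 6: insert i at [0, 4, 6, 8] -> counters=[1,1,1,3,3,1,4,2,3,2,3]
Step 7: insert e at [2, 7, 9, 10] -> counters=[1,1,2,3,3,1,4,3,3,3,4]
Step 8: insert ixt at [1, 3, 5, 8] -> counters=[1,2,2,4,3,2,4,3,4,3,4]
Step 9: insert ixt at [1, 3, 5, 8] -> counters=[1,3,2,5,3,3,4,3,5,3,4]
Step 10: insert r at [3, 6, 7, 10] -> counters=[1,3,2,6,3,3,5,4,5,3,5]
Step 11: insert cf at [4, 8, 9, 10] -> counters=[1,3,2,6,4,3,5,4,6,4,6]
Step 12: insert xhm at [3, 7, 8, 9] -> counters=[1,3,2,7,4,3,5,5,7,5,6]
Step 13: insert b at [3, 5, 6, 10] -> counters=[1,3,2,8,4,4,6,5,7,5,7]
Query l: check counters[0]=1 counters[2]=2 counters[4]=4 counters[7]=5 -> maybe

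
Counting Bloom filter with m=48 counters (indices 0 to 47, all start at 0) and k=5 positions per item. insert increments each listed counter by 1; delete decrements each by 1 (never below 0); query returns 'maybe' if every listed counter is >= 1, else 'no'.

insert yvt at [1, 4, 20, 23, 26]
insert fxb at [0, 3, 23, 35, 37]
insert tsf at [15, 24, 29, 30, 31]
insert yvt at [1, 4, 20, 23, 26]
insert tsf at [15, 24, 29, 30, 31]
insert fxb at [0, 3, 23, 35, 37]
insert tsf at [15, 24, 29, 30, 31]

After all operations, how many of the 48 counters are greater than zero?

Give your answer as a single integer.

Answer: 14

Derivation:
Step 1: insert yvt at [1, 4, 20, 23, 26] -> counters=[0,1,0,0,1,0,0,0,0,0,0,0,0,0,0,0,0,0,0,0,1,0,0,1,0,0,1,0,0,0,0,0,0,0,0,0,0,0,0,0,0,0,0,0,0,0,0,0]
Step 2: insert fxb at [0, 3, 23, 35, 37] -> counters=[1,1,0,1,1,0,0,0,0,0,0,0,0,0,0,0,0,0,0,0,1,0,0,2,0,0,1,0,0,0,0,0,0,0,0,1,0,1,0,0,0,0,0,0,0,0,0,0]
Step 3: insert tsf at [15, 24, 29, 30, 31] -> counters=[1,1,0,1,1,0,0,0,0,0,0,0,0,0,0,1,0,0,0,0,1,0,0,2,1,0,1,0,0,1,1,1,0,0,0,1,0,1,0,0,0,0,0,0,0,0,0,0]
Step 4: insert yvt at [1, 4, 20, 23, 26] -> counters=[1,2,0,1,2,0,0,0,0,0,0,0,0,0,0,1,0,0,0,0,2,0,0,3,1,0,2,0,0,1,1,1,0,0,0,1,0,1,0,0,0,0,0,0,0,0,0,0]
Step 5: insert tsf at [15, 24, 29, 30, 31] -> counters=[1,2,0,1,2,0,0,0,0,0,0,0,0,0,0,2,0,0,0,0,2,0,0,3,2,0,2,0,0,2,2,2,0,0,0,1,0,1,0,0,0,0,0,0,0,0,0,0]
Step 6: insert fxb at [0, 3, 23, 35, 37] -> counters=[2,2,0,2,2,0,0,0,0,0,0,0,0,0,0,2,0,0,0,0,2,0,0,4,2,0,2,0,0,2,2,2,0,0,0,2,0,2,0,0,0,0,0,0,0,0,0,0]
Step 7: insert tsf at [15, 24, 29, 30, 31] -> counters=[2,2,0,2,2,0,0,0,0,0,0,0,0,0,0,3,0,0,0,0,2,0,0,4,3,0,2,0,0,3,3,3,0,0,0,2,0,2,0,0,0,0,0,0,0,0,0,0]
Final counters=[2,2,0,2,2,0,0,0,0,0,0,0,0,0,0,3,0,0,0,0,2,0,0,4,3,0,2,0,0,3,3,3,0,0,0,2,0,2,0,0,0,0,0,0,0,0,0,0] -> 14 nonzero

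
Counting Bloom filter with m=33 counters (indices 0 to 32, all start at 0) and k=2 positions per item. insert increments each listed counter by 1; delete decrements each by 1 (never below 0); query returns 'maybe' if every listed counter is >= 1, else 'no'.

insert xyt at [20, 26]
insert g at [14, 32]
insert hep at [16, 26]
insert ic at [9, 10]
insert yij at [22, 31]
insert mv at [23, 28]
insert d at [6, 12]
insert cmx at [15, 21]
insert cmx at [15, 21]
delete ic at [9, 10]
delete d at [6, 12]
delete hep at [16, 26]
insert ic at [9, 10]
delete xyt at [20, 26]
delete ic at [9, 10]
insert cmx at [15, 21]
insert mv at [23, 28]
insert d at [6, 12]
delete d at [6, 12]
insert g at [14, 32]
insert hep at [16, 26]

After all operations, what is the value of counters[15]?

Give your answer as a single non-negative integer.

Step 1: insert xyt at [20, 26] -> counters=[0,0,0,0,0,0,0,0,0,0,0,0,0,0,0,0,0,0,0,0,1,0,0,0,0,0,1,0,0,0,0,0,0]
Step 2: insert g at [14, 32] -> counters=[0,0,0,0,0,0,0,0,0,0,0,0,0,0,1,0,0,0,0,0,1,0,0,0,0,0,1,0,0,0,0,0,1]
Step 3: insert hep at [16, 26] -> counters=[0,0,0,0,0,0,0,0,0,0,0,0,0,0,1,0,1,0,0,0,1,0,0,0,0,0,2,0,0,0,0,0,1]
Step 4: insert ic at [9, 10] -> counters=[0,0,0,0,0,0,0,0,0,1,1,0,0,0,1,0,1,0,0,0,1,0,0,0,0,0,2,0,0,0,0,0,1]
Step 5: insert yij at [22, 31] -> counters=[0,0,0,0,0,0,0,0,0,1,1,0,0,0,1,0,1,0,0,0,1,0,1,0,0,0,2,0,0,0,0,1,1]
Step 6: insert mv at [23, 28] -> counters=[0,0,0,0,0,0,0,0,0,1,1,0,0,0,1,0,1,0,0,0,1,0,1,1,0,0,2,0,1,0,0,1,1]
Step 7: insert d at [6, 12] -> counters=[0,0,0,0,0,0,1,0,0,1,1,0,1,0,1,0,1,0,0,0,1,0,1,1,0,0,2,0,1,0,0,1,1]
Step 8: insert cmx at [15, 21] -> counters=[0,0,0,0,0,0,1,0,0,1,1,0,1,0,1,1,1,0,0,0,1,1,1,1,0,0,2,0,1,0,0,1,1]
Step 9: insert cmx at [15, 21] -> counters=[0,0,0,0,0,0,1,0,0,1,1,0,1,0,1,2,1,0,0,0,1,2,1,1,0,0,2,0,1,0,0,1,1]
Step 10: delete ic at [9, 10] -> counters=[0,0,0,0,0,0,1,0,0,0,0,0,1,0,1,2,1,0,0,0,1,2,1,1,0,0,2,0,1,0,0,1,1]
Step 11: delete d at [6, 12] -> counters=[0,0,0,0,0,0,0,0,0,0,0,0,0,0,1,2,1,0,0,0,1,2,1,1,0,0,2,0,1,0,0,1,1]
Step 12: delete hep at [16, 26] -> counters=[0,0,0,0,0,0,0,0,0,0,0,0,0,0,1,2,0,0,0,0,1,2,1,1,0,0,1,0,1,0,0,1,1]
Step 13: insert ic at [9, 10] -> counters=[0,0,0,0,0,0,0,0,0,1,1,0,0,0,1,2,0,0,0,0,1,2,1,1,0,0,1,0,1,0,0,1,1]
Step 14: delete xyt at [20, 26] -> counters=[0,0,0,0,0,0,0,0,0,1,1,0,0,0,1,2,0,0,0,0,0,2,1,1,0,0,0,0,1,0,0,1,1]
Step 15: delete ic at [9, 10] -> counters=[0,0,0,0,0,0,0,0,0,0,0,0,0,0,1,2,0,0,0,0,0,2,1,1,0,0,0,0,1,0,0,1,1]
Step 16: insert cmx at [15, 21] -> counters=[0,0,0,0,0,0,0,0,0,0,0,0,0,0,1,3,0,0,0,0,0,3,1,1,0,0,0,0,1,0,0,1,1]
Step 17: insert mv at [23, 28] -> counters=[0,0,0,0,0,0,0,0,0,0,0,0,0,0,1,3,0,0,0,0,0,3,1,2,0,0,0,0,2,0,0,1,1]
Step 18: insert d at [6, 12] -> counters=[0,0,0,0,0,0,1,0,0,0,0,0,1,0,1,3,0,0,0,0,0,3,1,2,0,0,0,0,2,0,0,1,1]
Step 19: delete d at [6, 12] -> counters=[0,0,0,0,0,0,0,0,0,0,0,0,0,0,1,3,0,0,0,0,0,3,1,2,0,0,0,0,2,0,0,1,1]
Step 20: insert g at [14, 32] -> counters=[0,0,0,0,0,0,0,0,0,0,0,0,0,0,2,3,0,0,0,0,0,3,1,2,0,0,0,0,2,0,0,1,2]
Step 21: insert hep at [16, 26] -> counters=[0,0,0,0,0,0,0,0,0,0,0,0,0,0,2,3,1,0,0,0,0,3,1,2,0,0,1,0,2,0,0,1,2]
Final counters=[0,0,0,0,0,0,0,0,0,0,0,0,0,0,2,3,1,0,0,0,0,3,1,2,0,0,1,0,2,0,0,1,2] -> counters[15]=3

Answer: 3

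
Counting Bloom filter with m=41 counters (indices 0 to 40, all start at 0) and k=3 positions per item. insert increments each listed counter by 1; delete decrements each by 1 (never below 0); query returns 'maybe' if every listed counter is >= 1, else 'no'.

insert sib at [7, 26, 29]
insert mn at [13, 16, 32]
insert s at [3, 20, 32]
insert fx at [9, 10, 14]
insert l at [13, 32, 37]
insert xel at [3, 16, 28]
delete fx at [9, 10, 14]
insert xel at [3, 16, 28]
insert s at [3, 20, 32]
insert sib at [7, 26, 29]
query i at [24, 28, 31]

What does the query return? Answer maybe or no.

Answer: no

Derivation:
Step 1: insert sib at [7, 26, 29] -> counters=[0,0,0,0,0,0,0,1,0,0,0,0,0,0,0,0,0,0,0,0,0,0,0,0,0,0,1,0,0,1,0,0,0,0,0,0,0,0,0,0,0]
Step 2: insert mn at [13, 16, 32] -> counters=[0,0,0,0,0,0,0,1,0,0,0,0,0,1,0,0,1,0,0,0,0,0,0,0,0,0,1,0,0,1,0,0,1,0,0,0,0,0,0,0,0]
Step 3: insert s at [3, 20, 32] -> counters=[0,0,0,1,0,0,0,1,0,0,0,0,0,1,0,0,1,0,0,0,1,0,0,0,0,0,1,0,0,1,0,0,2,0,0,0,0,0,0,0,0]
Step 4: insert fx at [9, 10, 14] -> counters=[0,0,0,1,0,0,0,1,0,1,1,0,0,1,1,0,1,0,0,0,1,0,0,0,0,0,1,0,0,1,0,0,2,0,0,0,0,0,0,0,0]
Step 5: insert l at [13, 32, 37] -> counters=[0,0,0,1,0,0,0,1,0,1,1,0,0,2,1,0,1,0,0,0,1,0,0,0,0,0,1,0,0,1,0,0,3,0,0,0,0,1,0,0,0]
Step 6: insert xel at [3, 16, 28] -> counters=[0,0,0,2,0,0,0,1,0,1,1,0,0,2,1,0,2,0,0,0,1,0,0,0,0,0,1,0,1,1,0,0,3,0,0,0,0,1,0,0,0]
Step 7: delete fx at [9, 10, 14] -> counters=[0,0,0,2,0,0,0,1,0,0,0,0,0,2,0,0,2,0,0,0,1,0,0,0,0,0,1,0,1,1,0,0,3,0,0,0,0,1,0,0,0]
Step 8: insert xel at [3, 16, 28] -> counters=[0,0,0,3,0,0,0,1,0,0,0,0,0,2,0,0,3,0,0,0,1,0,0,0,0,0,1,0,2,1,0,0,3,0,0,0,0,1,0,0,0]
Step 9: insert s at [3, 20, 32] -> counters=[0,0,0,4,0,0,0,1,0,0,0,0,0,2,0,0,3,0,0,0,2,0,0,0,0,0,1,0,2,1,0,0,4,0,0,0,0,1,0,0,0]
Step 10: insert sib at [7, 26, 29] -> counters=[0,0,0,4,0,0,0,2,0,0,0,0,0,2,0,0,3,0,0,0,2,0,0,0,0,0,2,0,2,2,0,0,4,0,0,0,0,1,0,0,0]
Query i: check counters[24]=0 counters[28]=2 counters[31]=0 -> no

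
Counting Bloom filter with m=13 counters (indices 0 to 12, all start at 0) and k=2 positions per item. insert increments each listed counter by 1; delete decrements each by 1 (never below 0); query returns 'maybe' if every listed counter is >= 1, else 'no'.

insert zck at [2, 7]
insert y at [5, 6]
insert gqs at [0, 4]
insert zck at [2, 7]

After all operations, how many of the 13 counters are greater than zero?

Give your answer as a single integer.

Answer: 6

Derivation:
Step 1: insert zck at [2, 7] -> counters=[0,0,1,0,0,0,0,1,0,0,0,0,0]
Step 2: insert y at [5, 6] -> counters=[0,0,1,0,0,1,1,1,0,0,0,0,0]
Step 3: insert gqs at [0, 4] -> counters=[1,0,1,0,1,1,1,1,0,0,0,0,0]
Step 4: insert zck at [2, 7] -> counters=[1,0,2,0,1,1,1,2,0,0,0,0,0]
Final counters=[1,0,2,0,1,1,1,2,0,0,0,0,0] -> 6 nonzero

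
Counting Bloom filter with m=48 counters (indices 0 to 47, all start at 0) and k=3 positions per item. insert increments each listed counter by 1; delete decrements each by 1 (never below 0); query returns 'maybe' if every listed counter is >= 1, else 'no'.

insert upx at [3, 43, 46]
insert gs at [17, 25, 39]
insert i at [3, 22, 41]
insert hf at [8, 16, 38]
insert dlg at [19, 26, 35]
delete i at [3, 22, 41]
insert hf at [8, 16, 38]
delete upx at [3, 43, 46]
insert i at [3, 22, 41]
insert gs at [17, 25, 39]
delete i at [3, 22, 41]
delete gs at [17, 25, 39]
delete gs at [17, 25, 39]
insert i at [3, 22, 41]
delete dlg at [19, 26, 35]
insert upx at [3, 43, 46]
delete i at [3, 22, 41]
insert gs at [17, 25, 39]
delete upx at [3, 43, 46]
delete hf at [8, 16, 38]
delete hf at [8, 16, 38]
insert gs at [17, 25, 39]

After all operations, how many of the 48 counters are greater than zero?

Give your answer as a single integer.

Answer: 3

Derivation:
Step 1: insert upx at [3, 43, 46] -> counters=[0,0,0,1,0,0,0,0,0,0,0,0,0,0,0,0,0,0,0,0,0,0,0,0,0,0,0,0,0,0,0,0,0,0,0,0,0,0,0,0,0,0,0,1,0,0,1,0]
Step 2: insert gs at [17, 25, 39] -> counters=[0,0,0,1,0,0,0,0,0,0,0,0,0,0,0,0,0,1,0,0,0,0,0,0,0,1,0,0,0,0,0,0,0,0,0,0,0,0,0,1,0,0,0,1,0,0,1,0]
Step 3: insert i at [3, 22, 41] -> counters=[0,0,0,2,0,0,0,0,0,0,0,0,0,0,0,0,0,1,0,0,0,0,1,0,0,1,0,0,0,0,0,0,0,0,0,0,0,0,0,1,0,1,0,1,0,0,1,0]
Step 4: insert hf at [8, 16, 38] -> counters=[0,0,0,2,0,0,0,0,1,0,0,0,0,0,0,0,1,1,0,0,0,0,1,0,0,1,0,0,0,0,0,0,0,0,0,0,0,0,1,1,0,1,0,1,0,0,1,0]
Step 5: insert dlg at [19, 26, 35] -> counters=[0,0,0,2,0,0,0,0,1,0,0,0,0,0,0,0,1,1,0,1,0,0,1,0,0,1,1,0,0,0,0,0,0,0,0,1,0,0,1,1,0,1,0,1,0,0,1,0]
Step 6: delete i at [3, 22, 41] -> counters=[0,0,0,1,0,0,0,0,1,0,0,0,0,0,0,0,1,1,0,1,0,0,0,0,0,1,1,0,0,0,0,0,0,0,0,1,0,0,1,1,0,0,0,1,0,0,1,0]
Step 7: insert hf at [8, 16, 38] -> counters=[0,0,0,1,0,0,0,0,2,0,0,0,0,0,0,0,2,1,0,1,0,0,0,0,0,1,1,0,0,0,0,0,0,0,0,1,0,0,2,1,0,0,0,1,0,0,1,0]
Step 8: delete upx at [3, 43, 46] -> counters=[0,0,0,0,0,0,0,0,2,0,0,0,0,0,0,0,2,1,0,1,0,0,0,0,0,1,1,0,0,0,0,0,0,0,0,1,0,0,2,1,0,0,0,0,0,0,0,0]
Step 9: insert i at [3, 22, 41] -> counters=[0,0,0,1,0,0,0,0,2,0,0,0,0,0,0,0,2,1,0,1,0,0,1,0,0,1,1,0,0,0,0,0,0,0,0,1,0,0,2,1,0,1,0,0,0,0,0,0]
Step 10: insert gs at [17, 25, 39] -> counters=[0,0,0,1,0,0,0,0,2,0,0,0,0,0,0,0,2,2,0,1,0,0,1,0,0,2,1,0,0,0,0,0,0,0,0,1,0,0,2,2,0,1,0,0,0,0,0,0]
Step 11: delete i at [3, 22, 41] -> counters=[0,0,0,0,0,0,0,0,2,0,0,0,0,0,0,0,2,2,0,1,0,0,0,0,0,2,1,0,0,0,0,0,0,0,0,1,0,0,2,2,0,0,0,0,0,0,0,0]
Step 12: delete gs at [17, 25, 39] -> counters=[0,0,0,0,0,0,0,0,2,0,0,0,0,0,0,0,2,1,0,1,0,0,0,0,0,1,1,0,0,0,0,0,0,0,0,1,0,0,2,1,0,0,0,0,0,0,0,0]
Step 13: delete gs at [17, 25, 39] -> counters=[0,0,0,0,0,0,0,0,2,0,0,0,0,0,0,0,2,0,0,1,0,0,0,0,0,0,1,0,0,0,0,0,0,0,0,1,0,0,2,0,0,0,0,0,0,0,0,0]
Step 14: insert i at [3, 22, 41] -> counters=[0,0,0,1,0,0,0,0,2,0,0,0,0,0,0,0,2,0,0,1,0,0,1,0,0,0,1,0,0,0,0,0,0,0,0,1,0,0,2,0,0,1,0,0,0,0,0,0]
Step 15: delete dlg at [19, 26, 35] -> counters=[0,0,0,1,0,0,0,0,2,0,0,0,0,0,0,0,2,0,0,0,0,0,1,0,0,0,0,0,0,0,0,0,0,0,0,0,0,0,2,0,0,1,0,0,0,0,0,0]
Step 16: insert upx at [3, 43, 46] -> counters=[0,0,0,2,0,0,0,0,2,0,0,0,0,0,0,0,2,0,0,0,0,0,1,0,0,0,0,0,0,0,0,0,0,0,0,0,0,0,2,0,0,1,0,1,0,0,1,0]
Step 17: delete i at [3, 22, 41] -> counters=[0,0,0,1,0,0,0,0,2,0,0,0,0,0,0,0,2,0,0,0,0,0,0,0,0,0,0,0,0,0,0,0,0,0,0,0,0,0,2,0,0,0,0,1,0,0,1,0]
Step 18: insert gs at [17, 25, 39] -> counters=[0,0,0,1,0,0,0,0,2,0,0,0,0,0,0,0,2,1,0,0,0,0,0,0,0,1,0,0,0,0,0,0,0,0,0,0,0,0,2,1,0,0,0,1,0,0,1,0]
Step 19: delete upx at [3, 43, 46] -> counters=[0,0,0,0,0,0,0,0,2,0,0,0,0,0,0,0,2,1,0,0,0,0,0,0,0,1,0,0,0,0,0,0,0,0,0,0,0,0,2,1,0,0,0,0,0,0,0,0]
Step 20: delete hf at [8, 16, 38] -> counters=[0,0,0,0,0,0,0,0,1,0,0,0,0,0,0,0,1,1,0,0,0,0,0,0,0,1,0,0,0,0,0,0,0,0,0,0,0,0,1,1,0,0,0,0,0,0,0,0]
Step 21: delete hf at [8, 16, 38] -> counters=[0,0,0,0,0,0,0,0,0,0,0,0,0,0,0,0,0,1,0,0,0,0,0,0,0,1,0,0,0,0,0,0,0,0,0,0,0,0,0,1,0,0,0,0,0,0,0,0]
Step 22: insert gs at [17, 25, 39] -> counters=[0,0,0,0,0,0,0,0,0,0,0,0,0,0,0,0,0,2,0,0,0,0,0,0,0,2,0,0,0,0,0,0,0,0,0,0,0,0,0,2,0,0,0,0,0,0,0,0]
Final counters=[0,0,0,0,0,0,0,0,0,0,0,0,0,0,0,0,0,2,0,0,0,0,0,0,0,2,0,0,0,0,0,0,0,0,0,0,0,0,0,2,0,0,0,0,0,0,0,0] -> 3 nonzero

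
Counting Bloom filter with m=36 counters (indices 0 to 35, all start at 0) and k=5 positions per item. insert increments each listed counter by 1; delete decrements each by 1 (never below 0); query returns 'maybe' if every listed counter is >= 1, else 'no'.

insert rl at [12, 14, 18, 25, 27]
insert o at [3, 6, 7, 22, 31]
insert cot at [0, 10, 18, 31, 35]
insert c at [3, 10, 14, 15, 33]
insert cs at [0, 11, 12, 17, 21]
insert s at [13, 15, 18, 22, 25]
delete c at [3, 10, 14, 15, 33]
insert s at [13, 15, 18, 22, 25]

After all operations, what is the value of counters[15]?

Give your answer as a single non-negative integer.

Step 1: insert rl at [12, 14, 18, 25, 27] -> counters=[0,0,0,0,0,0,0,0,0,0,0,0,1,0,1,0,0,0,1,0,0,0,0,0,0,1,0,1,0,0,0,0,0,0,0,0]
Step 2: insert o at [3, 6, 7, 22, 31] -> counters=[0,0,0,1,0,0,1,1,0,0,0,0,1,0,1,0,0,0,1,0,0,0,1,0,0,1,0,1,0,0,0,1,0,0,0,0]
Step 3: insert cot at [0, 10, 18, 31, 35] -> counters=[1,0,0,1,0,0,1,1,0,0,1,0,1,0,1,0,0,0,2,0,0,0,1,0,0,1,0,1,0,0,0,2,0,0,0,1]
Step 4: insert c at [3, 10, 14, 15, 33] -> counters=[1,0,0,2,0,0,1,1,0,0,2,0,1,0,2,1,0,0,2,0,0,0,1,0,0,1,0,1,0,0,0,2,0,1,0,1]
Step 5: insert cs at [0, 11, 12, 17, 21] -> counters=[2,0,0,2,0,0,1,1,0,0,2,1,2,0,2,1,0,1,2,0,0,1,1,0,0,1,0,1,0,0,0,2,0,1,0,1]
Step 6: insert s at [13, 15, 18, 22, 25] -> counters=[2,0,0,2,0,0,1,1,0,0,2,1,2,1,2,2,0,1,3,0,0,1,2,0,0,2,0,1,0,0,0,2,0,1,0,1]
Step 7: delete c at [3, 10, 14, 15, 33] -> counters=[2,0,0,1,0,0,1,1,0,0,1,1,2,1,1,1,0,1,3,0,0,1,2,0,0,2,0,1,0,0,0,2,0,0,0,1]
Step 8: insert s at [13, 15, 18, 22, 25] -> counters=[2,0,0,1,0,0,1,1,0,0,1,1,2,2,1,2,0,1,4,0,0,1,3,0,0,3,0,1,0,0,0,2,0,0,0,1]
Final counters=[2,0,0,1,0,0,1,1,0,0,1,1,2,2,1,2,0,1,4,0,0,1,3,0,0,3,0,1,0,0,0,2,0,0,0,1] -> counters[15]=2

Answer: 2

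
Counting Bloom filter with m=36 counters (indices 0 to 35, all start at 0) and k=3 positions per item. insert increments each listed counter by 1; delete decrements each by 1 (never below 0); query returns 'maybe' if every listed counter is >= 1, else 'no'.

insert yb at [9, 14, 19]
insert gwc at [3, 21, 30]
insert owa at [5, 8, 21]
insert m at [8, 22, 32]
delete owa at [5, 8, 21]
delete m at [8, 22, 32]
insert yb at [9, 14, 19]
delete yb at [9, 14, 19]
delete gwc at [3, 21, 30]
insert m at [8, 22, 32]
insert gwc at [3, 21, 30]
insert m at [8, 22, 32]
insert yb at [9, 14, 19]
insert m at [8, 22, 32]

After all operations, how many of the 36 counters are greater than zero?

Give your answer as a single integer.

Step 1: insert yb at [9, 14, 19] -> counters=[0,0,0,0,0,0,0,0,0,1,0,0,0,0,1,0,0,0,0,1,0,0,0,0,0,0,0,0,0,0,0,0,0,0,0,0]
Step 2: insert gwc at [3, 21, 30] -> counters=[0,0,0,1,0,0,0,0,0,1,0,0,0,0,1,0,0,0,0,1,0,1,0,0,0,0,0,0,0,0,1,0,0,0,0,0]
Step 3: insert owa at [5, 8, 21] -> counters=[0,0,0,1,0,1,0,0,1,1,0,0,0,0,1,0,0,0,0,1,0,2,0,0,0,0,0,0,0,0,1,0,0,0,0,0]
Step 4: insert m at [8, 22, 32] -> counters=[0,0,0,1,0,1,0,0,2,1,0,0,0,0,1,0,0,0,0,1,0,2,1,0,0,0,0,0,0,0,1,0,1,0,0,0]
Step 5: delete owa at [5, 8, 21] -> counters=[0,0,0,1,0,0,0,0,1,1,0,0,0,0,1,0,0,0,0,1,0,1,1,0,0,0,0,0,0,0,1,0,1,0,0,0]
Step 6: delete m at [8, 22, 32] -> counters=[0,0,0,1,0,0,0,0,0,1,0,0,0,0,1,0,0,0,0,1,0,1,0,0,0,0,0,0,0,0,1,0,0,0,0,0]
Step 7: insert yb at [9, 14, 19] -> counters=[0,0,0,1,0,0,0,0,0,2,0,0,0,0,2,0,0,0,0,2,0,1,0,0,0,0,0,0,0,0,1,0,0,0,0,0]
Step 8: delete yb at [9, 14, 19] -> counters=[0,0,0,1,0,0,0,0,0,1,0,0,0,0,1,0,0,0,0,1,0,1,0,0,0,0,0,0,0,0,1,0,0,0,0,0]
Step 9: delete gwc at [3, 21, 30] -> counters=[0,0,0,0,0,0,0,0,0,1,0,0,0,0,1,0,0,0,0,1,0,0,0,0,0,0,0,0,0,0,0,0,0,0,0,0]
Step 10: insert m at [8, 22, 32] -> counters=[0,0,0,0,0,0,0,0,1,1,0,0,0,0,1,0,0,0,0,1,0,0,1,0,0,0,0,0,0,0,0,0,1,0,0,0]
Step 11: insert gwc at [3, 21, 30] -> counters=[0,0,0,1,0,0,0,0,1,1,0,0,0,0,1,0,0,0,0,1,0,1,1,0,0,0,0,0,0,0,1,0,1,0,0,0]
Step 12: insert m at [8, 22, 32] -> counters=[0,0,0,1,0,0,0,0,2,1,0,0,0,0,1,0,0,0,0,1,0,1,2,0,0,0,0,0,0,0,1,0,2,0,0,0]
Step 13: insert yb at [9, 14, 19] -> counters=[0,0,0,1,0,0,0,0,2,2,0,0,0,0,2,0,0,0,0,2,0,1,2,0,0,0,0,0,0,0,1,0,2,0,0,0]
Step 14: insert m at [8, 22, 32] -> counters=[0,0,0,1,0,0,0,0,3,2,0,0,0,0,2,0,0,0,0,2,0,1,3,0,0,0,0,0,0,0,1,0,3,0,0,0]
Final counters=[0,0,0,1,0,0,0,0,3,2,0,0,0,0,2,0,0,0,0,2,0,1,3,0,0,0,0,0,0,0,1,0,3,0,0,0] -> 9 nonzero

Answer: 9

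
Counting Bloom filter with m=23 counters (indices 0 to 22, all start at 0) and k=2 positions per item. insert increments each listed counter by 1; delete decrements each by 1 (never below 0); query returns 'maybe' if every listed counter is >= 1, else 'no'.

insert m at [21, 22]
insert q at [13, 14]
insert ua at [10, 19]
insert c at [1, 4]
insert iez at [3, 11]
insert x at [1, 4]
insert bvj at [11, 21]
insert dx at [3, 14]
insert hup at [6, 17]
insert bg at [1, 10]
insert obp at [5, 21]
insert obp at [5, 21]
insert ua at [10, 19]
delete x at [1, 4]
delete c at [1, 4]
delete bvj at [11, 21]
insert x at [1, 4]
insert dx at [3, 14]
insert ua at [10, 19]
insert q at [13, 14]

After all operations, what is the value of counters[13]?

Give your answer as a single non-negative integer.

Step 1: insert m at [21, 22] -> counters=[0,0,0,0,0,0,0,0,0,0,0,0,0,0,0,0,0,0,0,0,0,1,1]
Step 2: insert q at [13, 14] -> counters=[0,0,0,0,0,0,0,0,0,0,0,0,0,1,1,0,0,0,0,0,0,1,1]
Step 3: insert ua at [10, 19] -> counters=[0,0,0,0,0,0,0,0,0,0,1,0,0,1,1,0,0,0,0,1,0,1,1]
Step 4: insert c at [1, 4] -> counters=[0,1,0,0,1,0,0,0,0,0,1,0,0,1,1,0,0,0,0,1,0,1,1]
Step 5: insert iez at [3, 11] -> counters=[0,1,0,1,1,0,0,0,0,0,1,1,0,1,1,0,0,0,0,1,0,1,1]
Step 6: insert x at [1, 4] -> counters=[0,2,0,1,2,0,0,0,0,0,1,1,0,1,1,0,0,0,0,1,0,1,1]
Step 7: insert bvj at [11, 21] -> counters=[0,2,0,1,2,0,0,0,0,0,1,2,0,1,1,0,0,0,0,1,0,2,1]
Step 8: insert dx at [3, 14] -> counters=[0,2,0,2,2,0,0,0,0,0,1,2,0,1,2,0,0,0,0,1,0,2,1]
Step 9: insert hup at [6, 17] -> counters=[0,2,0,2,2,0,1,0,0,0,1,2,0,1,2,0,0,1,0,1,0,2,1]
Step 10: insert bg at [1, 10] -> counters=[0,3,0,2,2,0,1,0,0,0,2,2,0,1,2,0,0,1,0,1,0,2,1]
Step 11: insert obp at [5, 21] -> counters=[0,3,0,2,2,1,1,0,0,0,2,2,0,1,2,0,0,1,0,1,0,3,1]
Step 12: insert obp at [5, 21] -> counters=[0,3,0,2,2,2,1,0,0,0,2,2,0,1,2,0,0,1,0,1,0,4,1]
Step 13: insert ua at [10, 19] -> counters=[0,3,0,2,2,2,1,0,0,0,3,2,0,1,2,0,0,1,0,2,0,4,1]
Step 14: delete x at [1, 4] -> counters=[0,2,0,2,1,2,1,0,0,0,3,2,0,1,2,0,0,1,0,2,0,4,1]
Step 15: delete c at [1, 4] -> counters=[0,1,0,2,0,2,1,0,0,0,3,2,0,1,2,0,0,1,0,2,0,4,1]
Step 16: delete bvj at [11, 21] -> counters=[0,1,0,2,0,2,1,0,0,0,3,1,0,1,2,0,0,1,0,2,0,3,1]
Step 17: insert x at [1, 4] -> counters=[0,2,0,2,1,2,1,0,0,0,3,1,0,1,2,0,0,1,0,2,0,3,1]
Step 18: insert dx at [3, 14] -> counters=[0,2,0,3,1,2,1,0,0,0,3,1,0,1,3,0,0,1,0,2,0,3,1]
Step 19: insert ua at [10, 19] -> counters=[0,2,0,3,1,2,1,0,0,0,4,1,0,1,3,0,0,1,0,3,0,3,1]
Step 20: insert q at [13, 14] -> counters=[0,2,0,3,1,2,1,0,0,0,4,1,0,2,4,0,0,1,0,3,0,3,1]
Final counters=[0,2,0,3,1,2,1,0,0,0,4,1,0,2,4,0,0,1,0,3,0,3,1] -> counters[13]=2

Answer: 2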